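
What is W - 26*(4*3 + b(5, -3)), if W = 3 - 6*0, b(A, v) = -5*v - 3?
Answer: -621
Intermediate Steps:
b(A, v) = -3 - 5*v
W = 3 (W = 3 - 1*0 = 3 + 0 = 3)
W - 26*(4*3 + b(5, -3)) = 3 - 26*(4*3 + (-3 - 5*(-3))) = 3 - 26*(12 + (-3 + 15)) = 3 - 26*(12 + 12) = 3 - 26*24 = 3 - 624 = -621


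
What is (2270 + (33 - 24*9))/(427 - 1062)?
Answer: -2087/635 ≈ -3.2866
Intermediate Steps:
(2270 + (33 - 24*9))/(427 - 1062) = (2270 + (33 - 216))/(-635) = (2270 - 183)*(-1/635) = 2087*(-1/635) = -2087/635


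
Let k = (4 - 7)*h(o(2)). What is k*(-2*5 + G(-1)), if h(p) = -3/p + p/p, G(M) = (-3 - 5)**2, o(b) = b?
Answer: 81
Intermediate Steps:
G(M) = 64 (G(M) = (-8)**2 = 64)
h(p) = 1 - 3/p (h(p) = -3/p + 1 = 1 - 3/p)
k = 3/2 (k = (4 - 7)*((-3 + 2)/2) = -3*(-1)/2 = -3*(-1/2) = 3/2 ≈ 1.5000)
k*(-2*5 + G(-1)) = 3*(-2*5 + 64)/2 = 3*(-10 + 64)/2 = (3/2)*54 = 81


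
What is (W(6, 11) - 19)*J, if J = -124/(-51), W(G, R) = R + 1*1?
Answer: -868/51 ≈ -17.020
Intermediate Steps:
W(G, R) = 1 + R (W(G, R) = R + 1 = 1 + R)
J = 124/51 (J = -124*(-1/51) = 124/51 ≈ 2.4314)
(W(6, 11) - 19)*J = ((1 + 11) - 19)*(124/51) = (12 - 19)*(124/51) = -7*124/51 = -868/51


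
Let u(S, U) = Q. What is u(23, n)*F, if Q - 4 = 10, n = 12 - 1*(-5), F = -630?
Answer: -8820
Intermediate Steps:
n = 17 (n = 12 + 5 = 17)
Q = 14 (Q = 4 + 10 = 14)
u(S, U) = 14
u(23, n)*F = 14*(-630) = -8820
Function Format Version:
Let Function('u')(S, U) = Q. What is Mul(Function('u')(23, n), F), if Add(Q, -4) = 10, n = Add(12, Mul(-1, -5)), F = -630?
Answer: -8820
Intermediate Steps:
n = 17 (n = Add(12, 5) = 17)
Q = 14 (Q = Add(4, 10) = 14)
Function('u')(S, U) = 14
Mul(Function('u')(23, n), F) = Mul(14, -630) = -8820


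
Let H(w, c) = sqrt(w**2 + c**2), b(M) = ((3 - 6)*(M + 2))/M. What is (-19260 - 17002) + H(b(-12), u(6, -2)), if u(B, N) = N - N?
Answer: -72519/2 ≈ -36260.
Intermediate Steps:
u(B, N) = 0
b(M) = (-6 - 3*M)/M (b(M) = (-3*(2 + M))/M = (-6 - 3*M)/M)
H(w, c) = sqrt(c**2 + w**2)
(-19260 - 17002) + H(b(-12), u(6, -2)) = (-19260 - 17002) + sqrt(0**2 + (-3 - 6/(-12))**2) = -36262 + sqrt(0 + (-3 - 6*(-1/12))**2) = -36262 + sqrt(0 + (-3 + 1/2)**2) = -36262 + sqrt(0 + (-5/2)**2) = -36262 + sqrt(0 + 25/4) = -36262 + sqrt(25/4) = -36262 + 5/2 = -72519/2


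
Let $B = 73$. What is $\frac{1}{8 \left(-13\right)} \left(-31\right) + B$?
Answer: $\frac{7623}{104} \approx 73.298$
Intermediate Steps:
$\frac{1}{8 \left(-13\right)} \left(-31\right) + B = \frac{1}{8 \left(-13\right)} \left(-31\right) + 73 = \frac{1}{-104} \left(-31\right) + 73 = \left(- \frac{1}{104}\right) \left(-31\right) + 73 = \frac{31}{104} + 73 = \frac{7623}{104}$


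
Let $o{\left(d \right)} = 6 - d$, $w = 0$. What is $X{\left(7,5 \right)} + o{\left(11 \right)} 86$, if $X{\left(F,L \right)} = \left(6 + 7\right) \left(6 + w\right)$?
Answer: $-352$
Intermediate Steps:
$X{\left(F,L \right)} = 78$ ($X{\left(F,L \right)} = \left(6 + 7\right) \left(6 + 0\right) = 13 \cdot 6 = 78$)
$X{\left(7,5 \right)} + o{\left(11 \right)} 86 = 78 + \left(6 - 11\right) 86 = 78 - 430 = -352$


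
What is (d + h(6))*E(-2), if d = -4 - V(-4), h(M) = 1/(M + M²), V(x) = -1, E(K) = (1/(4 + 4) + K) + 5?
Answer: -3125/336 ≈ -9.3006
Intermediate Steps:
E(K) = 41/8 + K (E(K) = (1/8 + K) + 5 = (⅛ + K) + 5 = 41/8 + K)
d = -3 (d = -4 - 1*(-1) = -4 + 1 = -3)
(d + h(6))*E(-2) = (-3 + 1/(6*(1 + 6)))*(41/8 - 2) = (-3 + (⅙)/7)*(25/8) = (-3 + (⅙)*(⅐))*(25/8) = (-3 + 1/42)*(25/8) = -125/42*25/8 = -3125/336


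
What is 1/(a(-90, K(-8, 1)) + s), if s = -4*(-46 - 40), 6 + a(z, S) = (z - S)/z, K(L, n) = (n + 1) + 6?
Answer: 45/15259 ≈ 0.0029491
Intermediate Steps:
K(L, n) = 7 + n (K(L, n) = (1 + n) + 6 = 7 + n)
a(z, S) = -6 + (z - S)/z
s = 344 (s = -4*(-86) = 344)
1/(a(-90, K(-8, 1)) + s) = 1/((-5 - 1*(7 + 1)/(-90)) + 344) = 1/((-5 - 1*8*(-1/90)) + 344) = 1/((-5 + 4/45) + 344) = 1/(-221/45 + 344) = 1/(15259/45) = 45/15259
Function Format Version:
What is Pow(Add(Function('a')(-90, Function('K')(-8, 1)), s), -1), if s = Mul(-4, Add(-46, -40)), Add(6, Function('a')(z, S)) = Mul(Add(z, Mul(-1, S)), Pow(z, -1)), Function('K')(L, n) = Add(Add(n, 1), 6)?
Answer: Rational(45, 15259) ≈ 0.0029491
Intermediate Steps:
Function('K')(L, n) = Add(7, n) (Function('K')(L, n) = Add(Add(1, n), 6) = Add(7, n))
Function('a')(z, S) = Add(-6, Mul(Pow(z, -1), Add(z, Mul(-1, S)))) (Function('a')(z, S) = Add(-6, Mul(Add(z, Mul(-1, S)), Pow(z, -1))) = Add(-6, Mul(Pow(z, -1), Add(z, Mul(-1, S)))))
s = 344 (s = Mul(-4, -86) = 344)
Pow(Add(Function('a')(-90, Function('K')(-8, 1)), s), -1) = Pow(Add(Add(-5, Mul(-1, Add(7, 1), Pow(-90, -1))), 344), -1) = Pow(Add(Add(-5, Mul(-1, 8, Rational(-1, 90))), 344), -1) = Pow(Add(Add(-5, Rational(4, 45)), 344), -1) = Pow(Add(Rational(-221, 45), 344), -1) = Pow(Rational(15259, 45), -1) = Rational(45, 15259)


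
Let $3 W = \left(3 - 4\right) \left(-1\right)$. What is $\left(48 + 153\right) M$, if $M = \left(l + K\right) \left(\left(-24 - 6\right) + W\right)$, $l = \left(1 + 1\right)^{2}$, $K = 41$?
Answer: $-268335$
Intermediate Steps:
$W = \frac{1}{3}$ ($W = \frac{\left(3 - 4\right) \left(-1\right)}{3} = \frac{\left(-1\right) \left(-1\right)}{3} = \frac{1}{3} \cdot 1 = \frac{1}{3} \approx 0.33333$)
$l = 4$ ($l = 2^{2} = 4$)
$M = -1335$ ($M = \left(4 + 41\right) \left(\left(-24 - 6\right) + \frac{1}{3}\right) = 45 \left(-30 + \frac{1}{3}\right) = 45 \left(- \frac{89}{3}\right) = -1335$)
$\left(48 + 153\right) M = \left(48 + 153\right) \left(-1335\right) = 201 \left(-1335\right) = -268335$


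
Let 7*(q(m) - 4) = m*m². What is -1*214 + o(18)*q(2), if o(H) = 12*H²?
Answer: 138470/7 ≈ 19781.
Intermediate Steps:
q(m) = 4 + m³/7 (q(m) = 4 + (m*m²)/7 = 4 + m³/7)
-1*214 + o(18)*q(2) = -1*214 + (12*18²)*(4 + (⅐)*2³) = -214 + (12*324)*(4 + (⅐)*8) = -214 + 3888*(4 + 8/7) = -214 + 3888*(36/7) = -214 + 139968/7 = 138470/7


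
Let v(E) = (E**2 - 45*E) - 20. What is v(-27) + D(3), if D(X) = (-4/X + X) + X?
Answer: 5786/3 ≈ 1928.7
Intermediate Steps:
D(X) = -4/X + 2*X (D(X) = (X - 4/X) + X = -4/X + 2*X)
v(E) = -20 + E**2 - 45*E
v(-27) + D(3) = (-20 + (-27)**2 - 45*(-27)) + (-4/3 + 2*3) = (-20 + 729 + 1215) + (-4*1/3 + 6) = 1924 + (-4/3 + 6) = 1924 + 14/3 = 5786/3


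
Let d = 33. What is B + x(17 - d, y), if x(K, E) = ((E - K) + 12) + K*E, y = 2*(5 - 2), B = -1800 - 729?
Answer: -2591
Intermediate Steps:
B = -2529
y = 6 (y = 2*3 = 6)
x(K, E) = 12 + E - K + E*K (x(K, E) = (12 + E - K) + E*K = 12 + E - K + E*K)
B + x(17 - d, y) = -2529 + (12 + 6 - (17 - 1*33) + 6*(17 - 1*33)) = -2529 + (12 + 6 - (17 - 33) + 6*(17 - 33)) = -2529 + (12 + 6 - 1*(-16) + 6*(-16)) = -2529 + (12 + 6 + 16 - 96) = -2529 - 62 = -2591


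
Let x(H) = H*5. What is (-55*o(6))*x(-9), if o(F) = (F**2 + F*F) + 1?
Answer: 180675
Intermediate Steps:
x(H) = 5*H
o(F) = 1 + 2*F**2 (o(F) = (F**2 + F**2) + 1 = 2*F**2 + 1 = 1 + 2*F**2)
(-55*o(6))*x(-9) = (-55*(1 + 2*6**2))*(5*(-9)) = -55*(1 + 2*36)*(-45) = -55*(1 + 72)*(-45) = -55*73*(-45) = -4015*(-45) = 180675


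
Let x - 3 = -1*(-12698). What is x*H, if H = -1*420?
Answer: -5334420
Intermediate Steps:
H = -420
x = 12701 (x = 3 - 1*(-12698) = 3 + 12698 = 12701)
x*H = 12701*(-420) = -5334420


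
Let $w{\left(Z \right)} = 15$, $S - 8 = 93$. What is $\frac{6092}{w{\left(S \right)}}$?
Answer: $\frac{6092}{15} \approx 406.13$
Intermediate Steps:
$S = 101$ ($S = 8 + 93 = 101$)
$\frac{6092}{w{\left(S \right)}} = \frac{6092}{15}$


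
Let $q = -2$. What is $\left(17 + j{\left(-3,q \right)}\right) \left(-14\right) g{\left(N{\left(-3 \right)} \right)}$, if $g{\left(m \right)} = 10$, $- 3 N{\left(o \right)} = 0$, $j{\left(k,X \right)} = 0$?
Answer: $-2380$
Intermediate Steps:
$N{\left(o \right)} = 0$ ($N{\left(o \right)} = \left(- \frac{1}{3}\right) 0 = 0$)
$\left(17 + j{\left(-3,q \right)}\right) \left(-14\right) g{\left(N{\left(-3 \right)} \right)} = \left(17 + 0\right) \left(-14\right) 10 = 17 \left(-14\right) 10 = \left(-238\right) 10 = -2380$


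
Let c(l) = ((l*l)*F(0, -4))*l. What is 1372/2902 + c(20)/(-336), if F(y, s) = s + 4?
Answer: 686/1451 ≈ 0.47278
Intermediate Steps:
F(y, s) = 4 + s
c(l) = 0 (c(l) = ((l*l)*(4 - 4))*l = (l²*0)*l = 0*l = 0)
1372/2902 + c(20)/(-336) = 1372/2902 + 0/(-336) = 1372*(1/2902) + 0*(-1/336) = 686/1451 + 0 = 686/1451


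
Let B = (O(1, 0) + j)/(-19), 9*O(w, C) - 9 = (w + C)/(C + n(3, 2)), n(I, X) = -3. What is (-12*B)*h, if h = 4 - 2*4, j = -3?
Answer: 880/171 ≈ 5.1462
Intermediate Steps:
O(w, C) = 1 + (C + w)/(9*(-3 + C)) (O(w, C) = 1 + ((w + C)/(C - 3))/9 = 1 + ((C + w)/(-3 + C))/9 = 1 + (C + w)/(9*(-3 + C)))
h = -4 (h = 4 - 8 = -4)
B = 55/513 (B = ((-27 + 1 + 10*0)/(9*(-3 + 0)) - 3)/(-19) = ((⅑)*(-27 + 1 + 0)/(-3) - 3)*(-1/19) = ((⅑)*(-⅓)*(-26) - 3)*(-1/19) = (26/27 - 3)*(-1/19) = -55/27*(-1/19) = 55/513 ≈ 0.10721)
(-12*B)*h = -12*55/513*(-4) = -220/171*(-4) = 880/171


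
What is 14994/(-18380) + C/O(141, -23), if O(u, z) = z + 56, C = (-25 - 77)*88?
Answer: -2507177/9190 ≈ -272.82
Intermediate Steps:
C = -8976 (C = -102*88 = -8976)
O(u, z) = 56 + z
14994/(-18380) + C/O(141, -23) = 14994/(-18380) - 8976/(56 - 23) = 14994*(-1/18380) - 8976/33 = -7497/9190 - 8976*1/33 = -7497/9190 - 272 = -2507177/9190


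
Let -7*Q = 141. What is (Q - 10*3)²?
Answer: 123201/49 ≈ 2514.3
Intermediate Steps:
Q = -141/7 (Q = -⅐*141 = -141/7 ≈ -20.143)
(Q - 10*3)² = (-141/7 - 10*3)² = (-141/7 - 30)² = (-351/7)² = 123201/49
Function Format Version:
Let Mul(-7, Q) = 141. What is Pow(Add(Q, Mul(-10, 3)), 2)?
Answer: Rational(123201, 49) ≈ 2514.3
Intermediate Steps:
Q = Rational(-141, 7) (Q = Mul(Rational(-1, 7), 141) = Rational(-141, 7) ≈ -20.143)
Pow(Add(Q, Mul(-10, 3)), 2) = Pow(Add(Rational(-141, 7), Mul(-10, 3)), 2) = Pow(Add(Rational(-141, 7), -30), 2) = Pow(Rational(-351, 7), 2) = Rational(123201, 49)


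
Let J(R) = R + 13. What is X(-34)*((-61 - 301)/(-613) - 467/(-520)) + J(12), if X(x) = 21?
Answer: 17933731/318760 ≈ 56.261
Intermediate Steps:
J(R) = 13 + R
X(-34)*((-61 - 301)/(-613) - 467/(-520)) + J(12) = 21*((-61 - 301)/(-613) - 467/(-520)) + (13 + 12) = 21*(-362*(-1/613) - 467*(-1/520)) + 25 = 21*(362/613 + 467/520) + 25 = 21*(474511/318760) + 25 = 9964731/318760 + 25 = 17933731/318760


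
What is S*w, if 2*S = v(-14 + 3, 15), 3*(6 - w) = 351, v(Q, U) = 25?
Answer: -2775/2 ≈ -1387.5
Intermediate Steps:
w = -111 (w = 6 - 1/3*351 = 6 - 117 = -111)
S = 25/2 (S = (1/2)*25 = 25/2 ≈ 12.500)
S*w = (25/2)*(-111) = -2775/2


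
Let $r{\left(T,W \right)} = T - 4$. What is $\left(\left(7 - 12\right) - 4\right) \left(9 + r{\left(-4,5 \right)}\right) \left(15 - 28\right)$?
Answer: $117$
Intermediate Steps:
$r{\left(T,W \right)} = -4 + T$ ($r{\left(T,W \right)} = T - 4 = -4 + T$)
$\left(\left(7 - 12\right) - 4\right) \left(9 + r{\left(-4,5 \right)}\right) \left(15 - 28\right) = \left(\left(7 - 12\right) - 4\right) \left(9 - 8\right) \left(15 - 28\right) = \left(\left(7 - 12\right) - 4\right) \left(9 - 8\right) \left(-13\right) = \left(-5 - 4\right) 1 \left(-13\right) = \left(-9\right) 1 \left(-13\right) = \left(-9\right) \left(-13\right) = 117$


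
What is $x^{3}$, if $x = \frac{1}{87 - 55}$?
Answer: $\frac{1}{32768} \approx 3.0518 \cdot 10^{-5}$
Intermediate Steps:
$x = \frac{1}{32} \approx 0.03125$
$x^{3} = \left(\frac{1}{32}\right)^{3} = \frac{1}{32768}$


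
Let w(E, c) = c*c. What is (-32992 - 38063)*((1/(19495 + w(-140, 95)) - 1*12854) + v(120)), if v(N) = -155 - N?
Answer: 5321153751669/5704 ≈ 9.3288e+8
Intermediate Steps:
w(E, c) = c**2
(-32992 - 38063)*((1/(19495 + w(-140, 95)) - 1*12854) + v(120)) = (-32992 - 38063)*((1/(19495 + 95**2) - 1*12854) + (-155 - 1*120)) = -71055*((1/(19495 + 9025) - 12854) + (-155 - 120)) = -71055*((1/28520 - 12854) - 275) = -71055*(-366596079/28520 - 275) = -71055*(-374439079/28520) = 5321153751669/5704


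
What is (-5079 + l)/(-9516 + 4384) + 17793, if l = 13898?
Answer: 91304857/5132 ≈ 17791.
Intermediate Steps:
(-5079 + l)/(-9516 + 4384) + 17793 = (-5079 + 13898)/(-9516 + 4384) + 17793 = 8819/(-5132) + 17793 = 8819*(-1/5132) + 17793 = -8819/5132 + 17793 = 91304857/5132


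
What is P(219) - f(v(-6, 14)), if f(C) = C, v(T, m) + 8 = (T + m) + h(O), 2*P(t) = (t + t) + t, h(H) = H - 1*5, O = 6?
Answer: 655/2 ≈ 327.50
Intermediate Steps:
h(H) = -5 + H (h(H) = H - 5 = -5 + H)
P(t) = 3*t/2 (P(t) = ((t + t) + t)/2 = (2*t + t)/2 = (3*t)/2 = 3*t/2)
v(T, m) = -7 + T + m (v(T, m) = -8 + ((T + m) + (-5 + 6)) = -8 + ((T + m) + 1) = -8 + (1 + T + m) = -7 + T + m)
P(219) - f(v(-6, 14)) = (3/2)*219 - (-7 - 6 + 14) = 657/2 - 1*1 = 657/2 - 1 = 655/2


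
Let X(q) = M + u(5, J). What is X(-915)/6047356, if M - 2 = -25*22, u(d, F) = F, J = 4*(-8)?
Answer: -145/1511839 ≈ -9.5910e-5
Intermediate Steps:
J = -32
M = -548 (M = 2 - 25*22 = 2 - 550 = -548)
X(q) = -580 (X(q) = -548 - 32 = -580)
X(-915)/6047356 = -580/6047356 = -580*1/6047356 = -145/1511839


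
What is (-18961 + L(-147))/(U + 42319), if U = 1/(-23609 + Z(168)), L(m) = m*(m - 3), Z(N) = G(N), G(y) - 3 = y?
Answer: 72399982/991872721 ≈ 0.072993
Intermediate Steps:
G(y) = 3 + y
Z(N) = 3 + N
L(m) = m*(-3 + m)
U = -1/23438 (U = 1/(-23609 + (3 + 168)) = 1/(-23609 + 171) = 1/(-23438) = -1/23438 ≈ -4.2666e-5)
(-18961 + L(-147))/(U + 42319) = (-18961 - 147*(-3 - 147))/(-1/23438 + 42319) = (-18961 - 147*(-150))/(991872721/23438) = (-18961 + 22050)*(23438/991872721) = 3089*(23438/991872721) = 72399982/991872721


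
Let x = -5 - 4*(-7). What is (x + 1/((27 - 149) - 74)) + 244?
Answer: 52331/196 ≈ 267.00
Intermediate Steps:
x = 23 (x = -5 + 28 = 23)
(x + 1/((27 - 149) - 74)) + 244 = (23 + 1/((27 - 149) - 74)) + 244 = (23 + 1/(-122 - 74)) + 244 = (23 + 1/(-196)) + 244 = (23 - 1/196) + 244 = 4507/196 + 244 = 52331/196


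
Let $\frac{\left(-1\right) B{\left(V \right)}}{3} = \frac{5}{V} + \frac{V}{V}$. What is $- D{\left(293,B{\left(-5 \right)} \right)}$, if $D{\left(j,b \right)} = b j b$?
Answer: $0$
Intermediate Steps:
$B{\left(V \right)} = -3 - \frac{15}{V}$ ($B{\left(V \right)} = - 3 \left(\frac{5}{V} + \frac{V}{V}\right) = - 3 \left(\frac{5}{V} + 1\right) = - 3 \left(1 + \frac{5}{V}\right) = -3 - \frac{15}{V}$)
$D{\left(j,b \right)} = j b^{2}$
$- D{\left(293,B{\left(-5 \right)} \right)} = - 293 \left(-3 - \frac{15}{-5}\right)^{2} = - 293 \left(-3 - -3\right)^{2} = - 293 \left(-3 + 3\right)^{2} = - 293 \cdot 0^{2} = - 293 \cdot 0 = \left(-1\right) 0 = 0$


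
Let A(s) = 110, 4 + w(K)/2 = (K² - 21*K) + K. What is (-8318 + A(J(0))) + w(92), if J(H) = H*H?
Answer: 5032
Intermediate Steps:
w(K) = -8 - 40*K + 2*K² (w(K) = -8 + 2*((K² - 21*K) + K) = -8 + 2*(K² - 20*K) = -8 + (-40*K + 2*K²) = -8 - 40*K + 2*K²)
J(H) = H²
(-8318 + A(J(0))) + w(92) = (-8318 + 110) + (-8 - 40*92 + 2*92²) = -8208 + (-8 - 3680 + 2*8464) = -8208 + (-8 - 3680 + 16928) = -8208 + 13240 = 5032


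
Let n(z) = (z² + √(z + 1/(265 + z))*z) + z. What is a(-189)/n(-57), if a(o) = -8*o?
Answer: 1956864/4206239 + 672*I*√154115/4206239 ≈ 0.46523 + 0.062719*I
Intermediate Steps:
n(z) = z + z² + z*√(z + 1/(265 + z)) (n(z) = (z² + z*√(z + 1/(265 + z))) + z = z + z² + z*√(z + 1/(265 + z)))
a(-189)/n(-57) = (-8*(-189))/((-57*(1 - 57 + √((1 - 57*(265 - 57))/(265 - 57))))) = 1512/((-57*(1 - 57 + √((1 - 57*208)/208)))) = 1512/((-57*(1 - 57 + √((1 - 11856)/208)))) = 1512/((-57*(1 - 57 + √((1/208)*(-11855))))) = 1512/((-57*(1 - 57 + √(-11855/208)))) = 1512/((-57*(1 - 57 + I*√154115/52))) = 1512/((-57*(-56 + I*√154115/52))) = 1512/(3192 - 57*I*√154115/52)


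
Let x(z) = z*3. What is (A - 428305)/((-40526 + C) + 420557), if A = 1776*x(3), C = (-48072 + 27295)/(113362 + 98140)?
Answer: -87206716142/80377295785 ≈ -1.0850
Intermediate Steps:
C = -20777/211502 ≈ -0.098235
x(z) = 3*z
A = 15984 (A = 1776*(3*3) = 1776*9 = 15984)
(A - 428305)/((-40526 + C) + 420557) = (15984 - 428305)/((-40526 - 20777/211502) + 420557) = -412321/(-8571350829/211502 + 420557) = -412321/80377295785/211502 = -412321*211502/80377295785 = -87206716142/80377295785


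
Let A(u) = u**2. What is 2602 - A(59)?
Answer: -879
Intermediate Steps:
2602 - A(59) = 2602 - 1*59**2 = 2602 - 1*3481 = 2602 - 3481 = -879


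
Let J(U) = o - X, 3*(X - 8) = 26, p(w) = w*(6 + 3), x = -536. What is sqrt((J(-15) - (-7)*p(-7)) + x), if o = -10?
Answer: I*sqrt(9033)/3 ≈ 31.681*I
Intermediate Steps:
p(w) = 9*w (p(w) = w*9 = 9*w)
X = 50/3 (X = 8 + (1/3)*26 = 8 + 26/3 = 50/3 ≈ 16.667)
J(U) = -80/3 (J(U) = -10 - 1*50/3 = -10 - 50/3 = -80/3)
sqrt((J(-15) - (-7)*p(-7)) + x) = sqrt((-80/3 - (-7)*9*(-7)) - 536) = sqrt((-80/3 - (-7)*(-63)) - 536) = sqrt((-80/3 - 1*441) - 536) = sqrt((-80/3 - 441) - 536) = sqrt(-1403/3 - 536) = sqrt(-3011/3) = I*sqrt(9033)/3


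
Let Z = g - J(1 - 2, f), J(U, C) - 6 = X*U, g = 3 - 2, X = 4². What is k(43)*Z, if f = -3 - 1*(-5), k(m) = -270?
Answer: -2970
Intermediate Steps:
X = 16
g = 1
f = 2 (f = -3 + 5 = 2)
J(U, C) = 6 + 16*U
Z = 11 (Z = 1 - (6 + 16*(1 - 2)) = 1 - (6 + 16*(-1)) = 1 - (6 - 16) = 1 - 1*(-10) = 1 + 10 = 11)
k(43)*Z = -270*11 = -2970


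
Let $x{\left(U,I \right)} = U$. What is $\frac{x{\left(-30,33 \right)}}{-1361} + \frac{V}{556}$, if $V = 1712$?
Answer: $\frac{586678}{189179} \approx 3.1012$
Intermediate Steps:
$\frac{x{\left(-30,33 \right)}}{-1361} + \frac{V}{556} = - \frac{30}{-1361} + \frac{1712}{556} = \left(-30\right) \left(- \frac{1}{1361}\right) + 1712 \cdot \frac{1}{556} = \frac{30}{1361} + \frac{428}{139} = \frac{586678}{189179}$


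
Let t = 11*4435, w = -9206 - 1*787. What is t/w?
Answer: -48785/9993 ≈ -4.8819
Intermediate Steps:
w = -9993 (w = -9206 - 787 = -9993)
t = 48785
t/w = 48785/(-9993) = 48785*(-1/9993) = -48785/9993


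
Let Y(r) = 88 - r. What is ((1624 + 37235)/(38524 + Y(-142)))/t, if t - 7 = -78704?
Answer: -12953/1016607846 ≈ -1.2741e-5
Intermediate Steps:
t = -78697 (t = 7 - 78704 = -78697)
((1624 + 37235)/(38524 + Y(-142)))/t = ((1624 + 37235)/(38524 + (88 - 1*(-142))))/(-78697) = (38859/(38524 + (88 + 142)))*(-1/78697) = (38859/(38524 + 230))*(-1/78697) = (38859/38754)*(-1/78697) = (38859*(1/38754))*(-1/78697) = (12953/12918)*(-1/78697) = -12953/1016607846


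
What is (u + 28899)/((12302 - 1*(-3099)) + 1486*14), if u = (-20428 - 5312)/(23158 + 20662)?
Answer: 4870494/6101935 ≈ 0.79819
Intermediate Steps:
u = -1287/2191 (u = -25740/43820 = -25740*1/43820 = -1287/2191 ≈ -0.58740)
(u + 28899)/((12302 - 1*(-3099)) + 1486*14) = (-1287/2191 + 28899)/((12302 - 1*(-3099)) + 1486*14) = 63316422/(2191*((12302 + 3099) + 20804)) = 63316422/(2191*(15401 + 20804)) = (63316422/2191)/36205 = (63316422/2191)*(1/36205) = 4870494/6101935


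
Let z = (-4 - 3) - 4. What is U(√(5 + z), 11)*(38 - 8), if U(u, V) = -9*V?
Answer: -2970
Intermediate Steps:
z = -11 (z = -7 - 4 = -11)
U(√(5 + z), 11)*(38 - 8) = (-9*11)*(38 - 8) = -99*30 = -2970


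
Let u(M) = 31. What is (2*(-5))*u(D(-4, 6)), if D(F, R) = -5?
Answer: -310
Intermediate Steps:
(2*(-5))*u(D(-4, 6)) = (2*(-5))*31 = -10*31 = -310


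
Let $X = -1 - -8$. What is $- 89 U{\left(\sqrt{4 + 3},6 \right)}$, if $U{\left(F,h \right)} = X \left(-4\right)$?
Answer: $2492$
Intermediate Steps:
$X = 7$ ($X = -1 + 8 = 7$)
$U{\left(F,h \right)} = -28$ ($U{\left(F,h \right)} = 7 \left(-4\right) = -28$)
$- 89 U{\left(\sqrt{4 + 3},6 \right)} = \left(-89\right) \left(-28\right) = 2492$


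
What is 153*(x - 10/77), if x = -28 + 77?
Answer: 575739/77 ≈ 7477.1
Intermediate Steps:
x = 49
153*(x - 10/77) = 153*(49 - 10/77) = 153*(3763/77) = 575739/77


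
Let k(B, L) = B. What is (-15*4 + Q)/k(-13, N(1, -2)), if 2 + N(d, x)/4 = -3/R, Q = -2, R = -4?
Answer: 62/13 ≈ 4.7692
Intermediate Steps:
N(d, x) = -5 (N(d, x) = -8 + 4*(-3/(-4)) = -8 + 4*(-3*(-¼)) = -8 + 4*(¾) = -8 + 3 = -5)
(-15*4 + Q)/k(-13, N(1, -2)) = (-15*4 - 2)/(-13) = (-60 - 2)*(-1/13) = -62*(-1/13) = 62/13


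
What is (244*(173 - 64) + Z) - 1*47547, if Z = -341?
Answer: -21292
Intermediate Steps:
(244*(173 - 64) + Z) - 1*47547 = (244*(173 - 64) - 341) - 1*47547 = (244*109 - 341) - 47547 = (26596 - 341) - 47547 = 26255 - 47547 = -21292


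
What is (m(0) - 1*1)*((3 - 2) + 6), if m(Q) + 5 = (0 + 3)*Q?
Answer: -42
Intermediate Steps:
m(Q) = -5 + 3*Q (m(Q) = -5 + (0 + 3)*Q = -5 + 3*Q)
(m(0) - 1*1)*((3 - 2) + 6) = ((-5 + 3*0) - 1*1)*((3 - 2) + 6) = ((-5 + 0) - 1)*(1 + 6) = (-5 - 1)*7 = -6*7 = -42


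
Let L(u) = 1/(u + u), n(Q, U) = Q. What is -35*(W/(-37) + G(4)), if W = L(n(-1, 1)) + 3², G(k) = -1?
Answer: 3185/74 ≈ 43.041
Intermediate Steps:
L(u) = 1/(2*u)
W = 17/2 (W = (½)/(-1) + 3² = (½)*(-1) + 9 = -½ + 9 = 17/2 ≈ 8.5000)
-35*(W/(-37) + G(4)) = -35*((17/2)/(-37) - 1) = -35*((17/2)*(-1/37) - 1) = -35*(-17/74 - 1) = -35*(-91/74) = 3185/74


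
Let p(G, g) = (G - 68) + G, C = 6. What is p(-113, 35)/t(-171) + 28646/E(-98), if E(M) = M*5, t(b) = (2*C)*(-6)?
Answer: -159871/2940 ≈ -54.378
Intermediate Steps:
t(b) = -72 (t(b) = (2*6)*(-6) = 12*(-6) = -72)
p(G, g) = -68 + 2*G (p(G, g) = (-68 + G) + G = -68 + 2*G)
E(M) = 5*M
p(-113, 35)/t(-171) + 28646/E(-98) = (-68 + 2*(-113))/(-72) + 28646/((5*(-98))) = (-68 - 226)*(-1/72) + 28646/(-490) = -294*(-1/72) + 28646*(-1/490) = 49/12 - 14323/245 = -159871/2940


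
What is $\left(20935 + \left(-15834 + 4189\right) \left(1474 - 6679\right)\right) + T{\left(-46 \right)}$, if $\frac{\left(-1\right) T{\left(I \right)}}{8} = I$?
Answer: $60633528$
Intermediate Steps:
$T{\left(I \right)} = - 8 I$
$\left(20935 + \left(-15834 + 4189\right) \left(1474 - 6679\right)\right) + T{\left(-46 \right)} = \left(20935 + \left(-15834 + 4189\right) \left(1474 - 6679\right)\right) - -368 = \left(20935 - -60612225\right) + 368 = \left(20935 + 60612225\right) + 368 = 60633160 + 368 = 60633528$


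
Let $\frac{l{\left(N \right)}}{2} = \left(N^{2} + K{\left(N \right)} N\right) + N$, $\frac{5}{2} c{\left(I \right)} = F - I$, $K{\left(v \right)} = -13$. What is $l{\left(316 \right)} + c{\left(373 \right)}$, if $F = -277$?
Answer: $191868$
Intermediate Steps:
$c{\left(I \right)} = - \frac{554}{5} - \frac{2 I}{5}$ ($c{\left(I \right)} = \frac{2 \left(-277 - I\right)}{5} = - \frac{554}{5} - \frac{2 I}{5}$)
$l{\left(N \right)} = - 24 N + 2 N^{2}$ ($l{\left(N \right)} = 2 \left(\left(N^{2} - 13 N\right) + N\right) = 2 \left(N^{2} - 12 N\right) = - 24 N + 2 N^{2}$)
$l{\left(316 \right)} + c{\left(373 \right)} = 2 \cdot 316 \left(-12 + 316\right) - 260 = 2 \cdot 316 \cdot 304 - 260 = 192128 - 260 = 191868$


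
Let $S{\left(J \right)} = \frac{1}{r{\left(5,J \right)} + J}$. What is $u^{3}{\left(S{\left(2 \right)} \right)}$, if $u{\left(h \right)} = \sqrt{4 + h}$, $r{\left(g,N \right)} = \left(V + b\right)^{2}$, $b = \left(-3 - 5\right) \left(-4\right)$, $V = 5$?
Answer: $\frac{5485 \sqrt{7519935}}{1879641} \approx 8.0022$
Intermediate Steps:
$b = 32$ ($b = \left(-8\right) \left(-4\right) = 32$)
$r{\left(g,N \right)} = 1369$ ($r{\left(g,N \right)} = \left(5 + 32\right)^{2} = 37^{2} = 1369$)
$S{\left(J \right)} = \frac{1}{1369 + J}$
$u^{3}{\left(S{\left(2 \right)} \right)} = \left(\sqrt{4 + \frac{1}{1369 + 2}}\right)^{3} = \left(\sqrt{4 + \frac{1}{1371}}\right)^{3} = \left(\sqrt{\frac{5485}{1371}}\right)^{3} = \left(\frac{\sqrt{7519935}}{1371}\right)^{3} = \frac{5485 \sqrt{7519935}}{1879641}$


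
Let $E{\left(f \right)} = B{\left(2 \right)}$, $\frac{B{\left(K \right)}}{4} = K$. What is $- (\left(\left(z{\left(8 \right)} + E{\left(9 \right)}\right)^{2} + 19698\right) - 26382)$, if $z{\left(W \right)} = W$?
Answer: $6428$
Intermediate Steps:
$B{\left(K \right)} = 4 K$
$E{\left(f \right)} = 8$ ($E{\left(f \right)} = 4 \cdot 2 = 8$)
$- (\left(\left(z{\left(8 \right)} + E{\left(9 \right)}\right)^{2} + 19698\right) - 26382) = - (\left(\left(8 + 8\right)^{2} + 19698\right) - 26382) = - (\left(16^{2} + 19698\right) - 26382) = - (\left(256 + 19698\right) - 26382) = - (19954 - 26382) = \left(-1\right) \left(-6428\right) = 6428$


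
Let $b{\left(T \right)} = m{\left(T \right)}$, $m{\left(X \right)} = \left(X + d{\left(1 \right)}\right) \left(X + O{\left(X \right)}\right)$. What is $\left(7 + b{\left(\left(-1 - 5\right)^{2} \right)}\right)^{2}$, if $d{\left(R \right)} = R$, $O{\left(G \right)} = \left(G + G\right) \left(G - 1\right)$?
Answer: $8945187241$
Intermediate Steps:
$O{\left(G \right)} = 2 G \left(-1 + G\right)$
$m{\left(X \right)} = \left(1 + X\right) \left(X + 2 X \left(-1 + X\right)\right)$ ($m{\left(X \right)} = \left(X + 1\right) \left(X + 2 X \left(-1 + X\right)\right) = \left(1 + X\right) \left(X + 2 X \left(-1 + X\right)\right)$)
$b{\left(T \right)} = T \left(-1 + T + 2 T^{2}\right)$
$\left(7 + b{\left(\left(-1 - 5\right)^{2} \right)}\right)^{2} = \left(7 + \left(-1 - 5\right)^{2} \left(-1 + \left(-1 - 5\right)^{2} + 2 \left(\left(-1 - 5\right)^{2}\right)^{2}\right)\right)^{2} = \left(7 + \left(-6\right)^{2} \left(-1 + \left(-6\right)^{2} + 2 \left(\left(-6\right)^{2}\right)^{2}\right)\right)^{2} = \left(7 + 36 \left(-1 + 36 + 2 \cdot 36^{2}\right)\right)^{2} = \left(7 + 36 \left(-1 + 36 + 2 \cdot 1296\right)\right)^{2} = \left(7 + 36 \left(-1 + 36 + 2592\right)\right)^{2} = \left(7 + 36 \cdot 2627\right)^{2} = \left(7 + 94572\right)^{2} = 94579^{2} = 8945187241$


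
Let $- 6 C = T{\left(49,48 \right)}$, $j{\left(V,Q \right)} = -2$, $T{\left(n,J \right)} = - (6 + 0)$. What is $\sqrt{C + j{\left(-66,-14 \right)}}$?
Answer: $i \approx 1.0 i$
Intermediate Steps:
$T{\left(n,J \right)} = -6$ ($T{\left(n,J \right)} = \left(-1\right) 6 = -6$)
$C = 1$ ($C = \left(- \frac{1}{6}\right) \left(-6\right) = 1$)
$\sqrt{C + j{\left(-66,-14 \right)}} = \sqrt{1 - 2} = \sqrt{-1} = i$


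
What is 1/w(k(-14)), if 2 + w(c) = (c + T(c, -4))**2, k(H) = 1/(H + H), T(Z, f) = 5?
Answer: 784/17753 ≈ 0.044162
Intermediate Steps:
k(H) = 1/(2*H)
w(c) = -2 + (5 + c)**2 (w(c) = -2 + (c + 5)**2 = -2 + (5 + c)**2)
1/w(k(-14)) = 1/(-2 + (5 + (1/2)/(-14))**2) = 1/(-2 + (5 + (1/2)*(-1/14))**2) = 1/(-2 + (5 - 1/28)**2) = 1/(-2 + (139/28)**2) = 1/(-2 + 19321/784) = 1/(17753/784) = 784/17753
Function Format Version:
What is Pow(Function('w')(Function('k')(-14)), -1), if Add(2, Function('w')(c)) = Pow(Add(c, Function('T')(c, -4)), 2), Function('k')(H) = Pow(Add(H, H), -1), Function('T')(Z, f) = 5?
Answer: Rational(784, 17753) ≈ 0.044162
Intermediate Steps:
Function('k')(H) = Mul(Rational(1, 2), Pow(H, -1)) (Function('k')(H) = Pow(Mul(2, H), -1) = Mul(Rational(1, 2), Pow(H, -1)))
Function('w')(c) = Add(-2, Pow(Add(5, c), 2)) (Function('w')(c) = Add(-2, Pow(Add(c, 5), 2)) = Add(-2, Pow(Add(5, c), 2)))
Pow(Function('w')(Function('k')(-14)), -1) = Pow(Add(-2, Pow(Add(5, Mul(Rational(1, 2), Pow(-14, -1))), 2)), -1) = Pow(Add(-2, Pow(Add(5, Mul(Rational(1, 2), Rational(-1, 14))), 2)), -1) = Pow(Add(-2, Pow(Add(5, Rational(-1, 28)), 2)), -1) = Pow(Add(-2, Pow(Rational(139, 28), 2)), -1) = Pow(Add(-2, Rational(19321, 784)), -1) = Pow(Rational(17753, 784), -1) = Rational(784, 17753)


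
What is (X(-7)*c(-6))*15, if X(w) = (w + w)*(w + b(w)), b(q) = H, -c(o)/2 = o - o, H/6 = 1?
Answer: 0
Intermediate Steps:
H = 6 (H = 6*1 = 6)
c(o) = 0 (c(o) = -2*(o - o) = -2*0 = 0)
b(q) = 6
X(w) = 2*w*(6 + w) (X(w) = (w + w)*(w + 6) = (2*w)*(6 + w) = 2*w*(6 + w))
(X(-7)*c(-6))*15 = ((2*(-7)*(6 - 7))*0)*15 = ((2*(-7)*(-1))*0)*15 = (14*0)*15 = 0*15 = 0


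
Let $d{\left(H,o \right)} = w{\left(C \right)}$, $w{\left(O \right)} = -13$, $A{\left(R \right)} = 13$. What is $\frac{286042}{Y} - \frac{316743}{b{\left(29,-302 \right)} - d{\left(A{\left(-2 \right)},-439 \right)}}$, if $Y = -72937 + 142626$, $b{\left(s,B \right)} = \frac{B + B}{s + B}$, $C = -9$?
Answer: $- \frac{6024878366645}{289418417} \approx -20817.0$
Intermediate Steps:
$b{\left(s,B \right)} = \frac{2 B}{B + s}$
$d{\left(H,o \right)} = -13$
$Y = 69689$
$\frac{286042}{Y} - \frac{316743}{b{\left(29,-302 \right)} - d{\left(A{\left(-2 \right)},-439 \right)}} = \frac{286042}{69689} - \frac{316743}{2 \left(-302\right) \frac{1}{-302 + 29} - -13} = 286042 \cdot \frac{1}{69689} - \frac{316743}{2 \left(-302\right) \frac{1}{-273} + 13} = \frac{286042}{69689} - \frac{316743}{2 \left(-302\right) \left(- \frac{1}{273}\right) + 13} = \frac{286042}{69689} - \frac{316743}{\frac{604}{273} + 13} = \frac{286042}{69689} - \frac{316743}{\frac{4153}{273}} = \frac{286042}{69689} - \frac{86470839}{4153} = - \frac{6024878366645}{289418417}$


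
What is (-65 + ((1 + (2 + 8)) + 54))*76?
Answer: 0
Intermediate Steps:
(-65 + ((1 + (2 + 8)) + 54))*76 = (-65 + ((1 + 10) + 54))*76 = (-65 + (11 + 54))*76 = (-65 + 65)*76 = 0*76 = 0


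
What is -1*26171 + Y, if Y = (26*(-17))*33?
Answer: -40757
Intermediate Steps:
Y = -14586 (Y = -442*33 = -14586)
-1*26171 + Y = -1*26171 - 14586 = -26171 - 14586 = -40757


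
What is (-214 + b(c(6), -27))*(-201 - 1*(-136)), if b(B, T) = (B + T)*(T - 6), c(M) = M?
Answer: -31135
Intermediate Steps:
b(B, T) = (-6 + T)*(B + T) (b(B, T) = (B + T)*(-6 + T) = (-6 + T)*(B + T))
(-214 + b(c(6), -27))*(-201 - 1*(-136)) = (-214 + ((-27)² - 6*6 - 6*(-27) + 6*(-27)))*(-201 - 1*(-136)) = (-214 + (729 - 36 + 162 - 162))*(-201 + 136) = (-214 + 693)*(-65) = 479*(-65) = -31135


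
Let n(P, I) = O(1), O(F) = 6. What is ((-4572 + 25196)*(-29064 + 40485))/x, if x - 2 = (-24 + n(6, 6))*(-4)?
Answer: 117773352/37 ≈ 3.1831e+6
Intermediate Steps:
n(P, I) = 6
x = 74 (x = 2 + (-24 + 6)*(-4) = 2 - 18*(-4) = 2 + 72 = 74)
((-4572 + 25196)*(-29064 + 40485))/x = ((-4572 + 25196)*(-29064 + 40485))/74 = (20624*11421)*(1/74) = 235546704*(1/74) = 117773352/37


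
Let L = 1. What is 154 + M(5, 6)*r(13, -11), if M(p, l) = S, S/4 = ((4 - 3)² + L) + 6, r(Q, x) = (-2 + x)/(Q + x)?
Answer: -54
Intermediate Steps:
r(Q, x) = (-2 + x)/(Q + x)
S = 32 (S = 4*(((4 - 3)² + 1) + 6) = 4*((1² + 1) + 6) = 4*((1 + 1) + 6) = 4*(2 + 6) = 4*8 = 32)
M(p, l) = 32
154 + M(5, 6)*r(13, -11) = 154 + 32*((-2 - 11)/(13 - 11)) = 154 + 32*(-13/2) = 154 - 208 = -54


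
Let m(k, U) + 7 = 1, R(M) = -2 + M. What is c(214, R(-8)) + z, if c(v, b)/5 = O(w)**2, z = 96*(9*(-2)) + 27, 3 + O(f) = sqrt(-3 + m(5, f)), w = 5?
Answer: -1701 - 90*I ≈ -1701.0 - 90.0*I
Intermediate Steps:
m(k, U) = -6 (m(k, U) = -7 + 1 = -6)
O(f) = -3 + 3*I (O(f) = -3 + sqrt(-3 - 6) = -3 + sqrt(-9) = -3 + 3*I)
z = -1701 (z = 96*(-18) + 27 = -1728 + 27 = -1701)
c(v, b) = 5*(-3 + 3*I)**2
c(214, R(-8)) + z = -90*I - 1701 = -1701 - 90*I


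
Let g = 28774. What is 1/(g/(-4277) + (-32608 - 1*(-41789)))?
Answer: 4277/39238363 ≈ 0.00010900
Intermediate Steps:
1/(g/(-4277) + (-32608 - 1*(-41789))) = 1/(28774/(-4277) + (-32608 - 1*(-41789))) = 1/(28774*(-1/4277) + (-32608 + 41789)) = 1/(-28774/4277 + 9181) = 1/(39238363/4277) = 4277/39238363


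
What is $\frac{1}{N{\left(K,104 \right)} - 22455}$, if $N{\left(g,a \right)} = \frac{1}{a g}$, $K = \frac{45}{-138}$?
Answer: $- \frac{780}{17514923} \approx -4.4533 \cdot 10^{-5}$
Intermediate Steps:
$K = - \frac{15}{46}$ ($K = 45 \left(- \frac{1}{138}\right) = - \frac{15}{46} \approx -0.32609$)
$N{\left(g,a \right)} = \frac{1}{a g}$
$\frac{1}{N{\left(K,104 \right)} - 22455} = \frac{1}{\frac{1}{104 \left(- \frac{15}{46}\right)} - 22455} = \frac{1}{\frac{1}{104} \left(- \frac{46}{15}\right) - 22455} = \frac{1}{- \frac{23}{780} - 22455} = \frac{1}{- \frac{17514923}{780}} = - \frac{780}{17514923}$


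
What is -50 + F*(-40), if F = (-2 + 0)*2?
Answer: 110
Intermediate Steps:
F = -4 (F = -2*2 = -4)
-50 + F*(-40) = -50 - 4*(-40) = -50 + 160 = 110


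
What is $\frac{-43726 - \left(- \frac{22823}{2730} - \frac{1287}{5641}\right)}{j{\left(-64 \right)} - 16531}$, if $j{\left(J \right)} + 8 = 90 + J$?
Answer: $\frac{673245081127}{254299044090} \approx 2.6475$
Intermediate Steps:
$j{\left(J \right)} = 82 + J$ ($j{\left(J \right)} = -8 + \left(90 + J\right) = 82 + J$)
$\frac{-43726 - \left(- \frac{22823}{2730} - \frac{1287}{5641}\right)}{j{\left(-64 \right)} - 16531} = \frac{-43726 - \left(- \frac{22823}{2730} - \frac{1287}{5641}\right)}{\left(82 - 64\right) - 16531} = \frac{-43726 - - \frac{132258053}{15399930}}{18 - 16531} = \frac{-43726 + \left(\frac{1287}{5641} + \frac{22823}{2730}\right)}{-16513} = \left(-43726 + \frac{132258053}{15399930}\right) \left(- \frac{1}{16513}\right) = \left(- \frac{673245081127}{15399930}\right) \left(- \frac{1}{16513}\right) = \frac{673245081127}{254299044090}$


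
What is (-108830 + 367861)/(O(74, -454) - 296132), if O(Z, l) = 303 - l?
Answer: -259031/295375 ≈ -0.87696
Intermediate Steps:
(-108830 + 367861)/(O(74, -454) - 296132) = (-108830 + 367861)/((303 - 1*(-454)) - 296132) = 259031/((303 + 454) - 296132) = 259031/(757 - 296132) = 259031/(-295375) = 259031*(-1/295375) = -259031/295375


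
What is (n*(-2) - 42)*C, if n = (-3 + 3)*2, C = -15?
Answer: 630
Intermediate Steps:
n = 0 (n = 0*2 = 0)
(n*(-2) - 42)*C = (0*(-2) - 42)*(-15) = (0 - 42)*(-15) = -42*(-15) = 630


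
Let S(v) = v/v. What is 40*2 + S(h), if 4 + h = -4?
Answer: 81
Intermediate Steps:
h = -8 (h = -4 - 4 = -8)
S(v) = 1
40*2 + S(h) = 40*2 + 1 = 80 + 1 = 81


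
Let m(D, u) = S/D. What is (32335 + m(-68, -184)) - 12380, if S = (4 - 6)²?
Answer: 339234/17 ≈ 19955.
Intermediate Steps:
S = 4 (S = (-2)² = 4)
m(D, u) = 4/D
(32335 + m(-68, -184)) - 12380 = (32335 + 4/(-68)) - 12380 = (32335 + 4*(-1/68)) - 12380 = (32335 - 1/17) - 12380 = 549694/17 - 12380 = 339234/17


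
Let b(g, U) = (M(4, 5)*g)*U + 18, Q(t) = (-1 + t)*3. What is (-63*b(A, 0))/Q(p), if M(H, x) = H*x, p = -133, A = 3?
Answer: 189/67 ≈ 2.8209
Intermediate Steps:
Q(t) = -3 + 3*t
b(g, U) = 18 + 20*U*g (b(g, U) = ((4*5)*g)*U + 18 = (20*g)*U + 18 = 20*U*g + 18 = 18 + 20*U*g)
(-63*b(A, 0))/Q(p) = (-63*(18 + 20*0*3))/(-3 + 3*(-133)) = (-63*(18 + 0))/(-3 - 399) = -63*18/(-402) = -1134*(-1/402) = 189/67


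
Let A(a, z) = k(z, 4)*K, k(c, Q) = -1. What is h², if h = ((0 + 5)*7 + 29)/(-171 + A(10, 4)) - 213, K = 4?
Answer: 1394200921/30625 ≈ 45525.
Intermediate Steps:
A(a, z) = -4 (A(a, z) = -1*4 = -4)
h = -37339/175 (h = ((0 + 5)*7 + 29)/(-171 - 4) - 213 = (5*7 + 29)/(-175) - 213 = (35 + 29)*(-1/175) - 213 = 64*(-1/175) - 213 = -64/175 - 213 = -37339/175 ≈ -213.37)
h² = (-37339/175)² = 1394200921/30625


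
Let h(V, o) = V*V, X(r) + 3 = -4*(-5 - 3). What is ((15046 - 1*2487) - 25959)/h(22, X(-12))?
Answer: -3350/121 ≈ -27.686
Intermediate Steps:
X(r) = 29 (X(r) = -3 - 4*(-5 - 3) = -3 - 4*(-8) = -3 + 32 = 29)
h(V, o) = V²
((15046 - 1*2487) - 25959)/h(22, X(-12)) = ((15046 - 1*2487) - 25959)/(22²) = ((15046 - 2487) - 25959)/484 = (12559 - 25959)*(1/484) = -13400*1/484 = -3350/121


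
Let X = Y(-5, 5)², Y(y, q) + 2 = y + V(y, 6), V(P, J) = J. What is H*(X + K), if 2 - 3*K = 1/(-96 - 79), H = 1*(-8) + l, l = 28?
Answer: 1168/35 ≈ 33.371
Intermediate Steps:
Y(y, q) = 4 + y (Y(y, q) = -2 + (y + 6) = -2 + (6 + y) = 4 + y)
H = 20 (H = 1*(-8) + 28 = -8 + 28 = 20)
K = 117/175 (K = ⅔ - 1/(3*(-96 - 79)) = ⅔ - ⅓/(-175) = ⅔ - ⅓*(-1/175) = ⅔ + 1/525 = 117/175 ≈ 0.66857)
X = 1 (X = (4 - 5)² = (-1)² = 1)
H*(X + K) = 20*(1 + 117/175) = 20*(292/175) = 1168/35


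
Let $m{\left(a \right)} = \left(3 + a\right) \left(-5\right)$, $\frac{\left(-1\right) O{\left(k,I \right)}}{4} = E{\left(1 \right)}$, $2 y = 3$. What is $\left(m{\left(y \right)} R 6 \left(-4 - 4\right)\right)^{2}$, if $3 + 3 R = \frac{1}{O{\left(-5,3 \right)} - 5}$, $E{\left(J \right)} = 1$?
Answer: $1254400$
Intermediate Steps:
$y = \frac{3}{2}$ ($y = \frac{1}{2} \cdot 3 = \frac{3}{2} \approx 1.5$)
$O{\left(k,I \right)} = -4$ ($O{\left(k,I \right)} = \left(-4\right) 1 = -4$)
$m{\left(a \right)} = -15 - 5 a$
$R = - \frac{28}{27}$ ($R = -1 + \frac{1}{3 \left(-4 - 5\right)} = -1 + \frac{1}{3 \left(-9\right)} = -1 + \frac{1}{3} \left(- \frac{1}{9}\right) = -1 - \frac{1}{27} = - \frac{28}{27} \approx -1.037$)
$\left(m{\left(y \right)} R 6 \left(-4 - 4\right)\right)^{2} = \left(\left(-15 - \frac{15}{2}\right) \left(- \frac{28}{27}\right) 6 \left(-4 - 4\right)\right)^{2} = \left(\left(-15 - \frac{15}{2}\right) \left(- \frac{28}{27}\right) 6 \left(-8\right)\right)^{2} = \left(\left(- \frac{45}{2}\right) \left(- \frac{28}{27}\right) \left(-48\right)\right)^{2} = \left(\frac{70}{3} \left(-48\right)\right)^{2} = \left(-1120\right)^{2} = 1254400$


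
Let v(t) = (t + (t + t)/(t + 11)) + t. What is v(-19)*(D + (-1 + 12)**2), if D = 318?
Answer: -58387/4 ≈ -14597.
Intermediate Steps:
v(t) = 2*t + 2*t/(11 + t) (v(t) = (t + (2*t)/(11 + t)) + t = (t + 2*t/(11 + t)) + t = 2*t + 2*t/(11 + t))
v(-19)*(D + (-1 + 12)**2) = (2*(-19)*(12 - 19)/(11 - 19))*(318 + (-1 + 12)**2) = (2*(-19)*(-7)/(-8))*(318 + 11**2) = (2*(-19)*(-1/8)*(-7))*(318 + 121) = -133/4*439 = -58387/4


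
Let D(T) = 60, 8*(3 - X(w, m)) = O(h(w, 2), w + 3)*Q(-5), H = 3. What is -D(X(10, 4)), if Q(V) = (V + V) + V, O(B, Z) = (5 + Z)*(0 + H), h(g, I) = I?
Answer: -60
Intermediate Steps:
O(B, Z) = 15 + 3*Z (O(B, Z) = (5 + Z)*(0 + 3) = (5 + Z)*3 = 15 + 3*Z)
Q(V) = 3*V (Q(V) = 2*V + V = 3*V)
X(w, m) = 48 + 45*w/8 (X(w, m) = 3 - (15 + 3*(w + 3))*3*(-5)/8 = 3 - (15 + 3*(3 + w))*(-15)/8 = 3 - (15 + (9 + 3*w))*(-15)/8 = 3 - (24 + 3*w)*(-15)/8 = 3 - (-360 - 45*w)/8 = 3 + (45 + 45*w/8) = 48 + 45*w/8)
-D(X(10, 4)) = -1*60 = -60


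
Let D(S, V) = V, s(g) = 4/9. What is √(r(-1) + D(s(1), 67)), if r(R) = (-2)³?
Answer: √59 ≈ 7.6811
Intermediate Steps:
s(g) = 4/9 (s(g) = 4*(⅑) = 4/9)
r(R) = -8
√(r(-1) + D(s(1), 67)) = √(-8 + 67) = √59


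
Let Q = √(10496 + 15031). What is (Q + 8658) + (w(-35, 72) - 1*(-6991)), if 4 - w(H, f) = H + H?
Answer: 15723 + √25527 ≈ 15883.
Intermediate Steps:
w(H, f) = 4 - 2*H (w(H, f) = 4 - (H + H) = 4 - 2*H)
Q = √25527 ≈ 159.77
(Q + 8658) + (w(-35, 72) - 1*(-6991)) = (√25527 + 8658) + ((4 - 2*(-35)) - 1*(-6991)) = (8658 + √25527) + ((4 + 70) + 6991) = (8658 + √25527) + (74 + 6991) = (8658 + √25527) + 7065 = 15723 + √25527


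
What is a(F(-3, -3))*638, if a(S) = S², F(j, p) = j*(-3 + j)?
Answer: 206712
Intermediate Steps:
a(F(-3, -3))*638 = (-3*(-3 - 3))²*638 = (-3*(-6))²*638 = 18²*638 = 324*638 = 206712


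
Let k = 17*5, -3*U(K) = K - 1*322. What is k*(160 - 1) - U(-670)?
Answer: 39553/3 ≈ 13184.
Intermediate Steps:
U(K) = 322/3 - K/3 (U(K) = -(K - 1*322)/3 = -(K - 322)/3 = -(-322 + K)/3 = 322/3 - K/3)
k = 85
k*(160 - 1) - U(-670) = 85*(160 - 1) - (322/3 - 1/3*(-670)) = 85*159 - (322/3 + 670/3) = 13515 - 1*992/3 = 13515 - 992/3 = 39553/3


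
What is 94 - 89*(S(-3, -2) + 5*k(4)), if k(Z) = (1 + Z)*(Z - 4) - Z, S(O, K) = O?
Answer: 2141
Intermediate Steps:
k(Z) = -Z + (1 + Z)*(-4 + Z) (k(Z) = (1 + Z)*(-4 + Z) - Z = -Z + (1 + Z)*(-4 + Z))
94 - 89*(S(-3, -2) + 5*k(4)) = 94 - 89*(-3 + 5*(-4 + 4² - 4*4)) = 94 - 89*(-3 + 5*(-4 + 16 - 16)) = 94 - 89*(-3 + 5*(-4)) = 94 - 89*(-3 - 20) = 94 - 89*(-23) = 94 + 2047 = 2141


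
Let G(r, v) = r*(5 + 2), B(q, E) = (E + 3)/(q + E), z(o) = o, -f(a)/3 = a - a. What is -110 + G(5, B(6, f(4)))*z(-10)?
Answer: -460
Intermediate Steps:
f(a) = 0 (f(a) = -3*(a - a) = -3*0 = 0)
B(q, E) = (3 + E)/(E + q)
G(r, v) = 7*r (G(r, v) = r*7 = 7*r)
-110 + G(5, B(6, f(4)))*z(-10) = -110 + (7*5)*(-10) = -110 + 35*(-10) = -110 - 350 = -460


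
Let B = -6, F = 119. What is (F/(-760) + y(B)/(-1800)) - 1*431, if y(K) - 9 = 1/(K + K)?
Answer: -176948693/410400 ≈ -431.16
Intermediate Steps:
y(K) = 9 + 1/(2*K) (y(K) = 9 + 1/(K + K) = 9 + 1/(2*K))
(F/(-760) + y(B)/(-1800)) - 1*431 = (119/(-760) + (9 + (½)/(-6))/(-1800)) - 1*431 = (119*(-1/760) + (9 + (½)*(-⅙))*(-1/1800)) - 431 = (-119/760 + (9 - 1/12)*(-1/1800)) - 431 = (-119/760 + (107/12)*(-1/1800)) - 431 = (-119/760 - 107/21600) - 431 = -66293/410400 - 431 = -176948693/410400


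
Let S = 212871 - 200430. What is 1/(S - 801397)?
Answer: -1/788956 ≈ -1.2675e-6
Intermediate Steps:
S = 12441
1/(S - 801397) = 1/(12441 - 801397) = 1/(-788956) = -1/788956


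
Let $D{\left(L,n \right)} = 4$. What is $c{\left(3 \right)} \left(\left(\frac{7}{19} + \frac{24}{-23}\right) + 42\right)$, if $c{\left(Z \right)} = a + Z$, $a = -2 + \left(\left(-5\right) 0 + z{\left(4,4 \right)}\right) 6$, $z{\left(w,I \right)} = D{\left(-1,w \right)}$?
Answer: $\frac{451475}{437} \approx 1033.1$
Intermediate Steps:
$z{\left(w,I \right)} = 4$
$a = 22$ ($a = -2 + \left(\left(-5\right) 0 + 4\right) 6 = -2 + \left(0 + 4\right) 6 = -2 + 4 \cdot 6 = -2 + 24 = 22$)
$c{\left(Z \right)} = 22 + Z$
$c{\left(3 \right)} \left(\left(\frac{7}{19} + \frac{24}{-23}\right) + 42\right) = \left(22 + 3\right) \left(\left(\frac{7}{19} + \frac{24}{-23}\right) + 42\right) = 25 \left(\left(7 \cdot \frac{1}{19} + 24 \left(- \frac{1}{23}\right)\right) + 42\right) = 25 \left(\left(\frac{7}{19} - \frac{24}{23}\right) + 42\right) = 25 \left(- \frac{295}{437} + 42\right) = 25 \cdot \frac{18059}{437} = \frac{451475}{437}$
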